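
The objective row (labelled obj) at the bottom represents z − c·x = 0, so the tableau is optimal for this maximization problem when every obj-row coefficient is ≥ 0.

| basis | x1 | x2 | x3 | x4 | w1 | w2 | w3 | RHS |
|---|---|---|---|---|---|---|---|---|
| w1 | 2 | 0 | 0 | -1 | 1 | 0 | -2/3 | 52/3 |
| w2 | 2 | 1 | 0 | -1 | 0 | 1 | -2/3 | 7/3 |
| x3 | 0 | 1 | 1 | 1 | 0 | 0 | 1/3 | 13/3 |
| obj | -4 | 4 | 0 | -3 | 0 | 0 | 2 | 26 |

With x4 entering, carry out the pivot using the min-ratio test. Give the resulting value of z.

Ratio test on column x4 — row 1: entry -1 ≤ 0; row 2: entry -1 ≤ 0; row 3: (13/3)/1 = 13/3. Minimum is 13/3 at row 3 (x3 leaves); pivot element 1.
Pivot on row 3; the obj-row RHS becomes 26 − (-3)·(13/3) = 39.

39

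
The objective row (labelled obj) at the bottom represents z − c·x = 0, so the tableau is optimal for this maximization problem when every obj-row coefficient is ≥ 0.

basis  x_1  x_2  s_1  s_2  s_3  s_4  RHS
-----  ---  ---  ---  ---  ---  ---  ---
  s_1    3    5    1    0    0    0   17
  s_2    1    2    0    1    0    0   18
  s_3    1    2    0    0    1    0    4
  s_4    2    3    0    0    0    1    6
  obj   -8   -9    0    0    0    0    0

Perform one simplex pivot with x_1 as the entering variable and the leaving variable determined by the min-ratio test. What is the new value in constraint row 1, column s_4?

-3/2

Ratio test on column x_1 — row 1: 17/3 = 17/3; row 2: 18/1 = 18; row 3: 4/1 = 4; row 4: 6/2 = 3. Minimum is 3 at row 4 (s_4 leaves); pivot element 2.
Divide row 4 by 2; eliminate column x_1 from the other rows.
Row 1 update in column s_4: 0 − 3·(1/2) = -3/2.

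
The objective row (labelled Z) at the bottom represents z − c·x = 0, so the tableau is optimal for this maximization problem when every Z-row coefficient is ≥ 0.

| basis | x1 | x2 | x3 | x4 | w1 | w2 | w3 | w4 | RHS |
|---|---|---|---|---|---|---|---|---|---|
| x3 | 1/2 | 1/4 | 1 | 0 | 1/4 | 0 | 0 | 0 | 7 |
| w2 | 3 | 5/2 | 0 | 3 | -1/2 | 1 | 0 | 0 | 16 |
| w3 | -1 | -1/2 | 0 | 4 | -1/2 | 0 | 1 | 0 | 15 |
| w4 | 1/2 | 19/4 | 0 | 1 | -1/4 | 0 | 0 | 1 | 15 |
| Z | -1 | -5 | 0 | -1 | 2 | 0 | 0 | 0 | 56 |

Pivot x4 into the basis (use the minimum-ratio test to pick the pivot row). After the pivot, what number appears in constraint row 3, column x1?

-1/4

Ratio test on column x4 — row 1: entry 0 ≤ 0; row 2: 16/3 = 16/3; row 3: 15/4 = 15/4; row 4: 15/1 = 15. Minimum is 15/4 at row 3 (w3 leaves); pivot element 4.
Divide row 3 by 4; eliminate column x4 from the other rows.
In the new row 3, the x1 entry is the old entry divided by the pivot: (-1)/4 = -1/4.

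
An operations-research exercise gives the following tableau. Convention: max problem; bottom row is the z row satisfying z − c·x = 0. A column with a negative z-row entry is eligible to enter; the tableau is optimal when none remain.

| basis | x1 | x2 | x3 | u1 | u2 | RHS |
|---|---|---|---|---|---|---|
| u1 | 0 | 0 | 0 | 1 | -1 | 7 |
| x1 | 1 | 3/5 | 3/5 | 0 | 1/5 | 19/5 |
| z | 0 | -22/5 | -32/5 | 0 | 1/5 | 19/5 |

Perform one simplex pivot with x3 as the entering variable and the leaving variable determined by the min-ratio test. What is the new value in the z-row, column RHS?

Ratio test on column x3 — row 1: entry 0 ≤ 0; row 2: (19/5)/(3/5) = 19/3. Minimum is 19/3 at row 2 (x1 leaves); pivot element 3/5.
Divide row 2 by 3/5; eliminate column x3 from the other rows.
z-row update in column RHS: 19/5 − (-32/5)·(19/3) = 133/3.

133/3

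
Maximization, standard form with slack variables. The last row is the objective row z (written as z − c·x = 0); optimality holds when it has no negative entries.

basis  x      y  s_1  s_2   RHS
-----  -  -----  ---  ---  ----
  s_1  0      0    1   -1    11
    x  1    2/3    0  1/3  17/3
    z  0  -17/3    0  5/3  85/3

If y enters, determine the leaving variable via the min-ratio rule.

Column y entries and ratios — s_1: 0 ≤ 0, skip; x: (17/3)/(2/3) = 17/2.
Smallest ratio is 17/2 in the row of x, so x leaves.

x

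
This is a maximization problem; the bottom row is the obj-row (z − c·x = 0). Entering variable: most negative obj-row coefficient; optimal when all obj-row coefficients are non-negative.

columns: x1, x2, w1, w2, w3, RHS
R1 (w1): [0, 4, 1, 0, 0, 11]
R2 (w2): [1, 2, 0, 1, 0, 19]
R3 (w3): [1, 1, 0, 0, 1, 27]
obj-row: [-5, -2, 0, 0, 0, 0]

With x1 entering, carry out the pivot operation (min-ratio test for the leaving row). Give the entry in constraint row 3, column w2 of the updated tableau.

-1

Ratio test on column x1 — row 1: entry 0 ≤ 0; row 2: 19/1 = 19; row 3: 27/1 = 27. Minimum is 19 at row 2 (w2 leaves); pivot element 1.
Divide row 2 by 1; eliminate column x1 from the other rows.
Row 3 update in column w2: 0 − 1·1 = -1.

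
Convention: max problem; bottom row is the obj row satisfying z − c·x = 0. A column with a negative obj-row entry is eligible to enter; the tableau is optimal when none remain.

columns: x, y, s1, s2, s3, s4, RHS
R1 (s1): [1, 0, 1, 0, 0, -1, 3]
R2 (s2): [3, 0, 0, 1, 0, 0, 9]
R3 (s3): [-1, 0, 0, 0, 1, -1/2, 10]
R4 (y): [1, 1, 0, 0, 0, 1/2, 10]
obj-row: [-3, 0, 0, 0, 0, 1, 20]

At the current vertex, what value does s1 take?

3

s1 is basic (row 1); its value is the RHS of that row, 3.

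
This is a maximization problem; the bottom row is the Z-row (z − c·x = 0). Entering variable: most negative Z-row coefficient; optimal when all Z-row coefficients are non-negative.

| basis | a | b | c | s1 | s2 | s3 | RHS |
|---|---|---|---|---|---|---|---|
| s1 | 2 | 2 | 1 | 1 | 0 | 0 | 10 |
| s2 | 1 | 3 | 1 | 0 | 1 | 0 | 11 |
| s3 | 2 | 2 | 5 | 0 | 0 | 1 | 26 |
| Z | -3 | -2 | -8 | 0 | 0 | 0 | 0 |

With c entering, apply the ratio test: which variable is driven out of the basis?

Column c entries and ratios — s1: 10/1 = 10; s2: 11/1 = 11; s3: 26/5 = 26/5.
Smallest ratio is 26/5 in the row of s3, so s3 leaves.

s3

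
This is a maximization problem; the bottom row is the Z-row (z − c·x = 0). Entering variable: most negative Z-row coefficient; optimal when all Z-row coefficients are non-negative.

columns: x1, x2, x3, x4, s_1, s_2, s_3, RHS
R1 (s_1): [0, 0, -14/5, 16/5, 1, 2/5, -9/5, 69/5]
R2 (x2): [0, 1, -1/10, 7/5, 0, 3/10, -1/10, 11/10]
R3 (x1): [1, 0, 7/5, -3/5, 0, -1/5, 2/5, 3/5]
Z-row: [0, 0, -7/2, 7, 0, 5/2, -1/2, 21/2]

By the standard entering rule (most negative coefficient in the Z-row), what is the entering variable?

x3

Negative Z-row entries: x3: -7/2, s_3: -1/2.
The most negative is -7/2 in column x3, so x3 enters.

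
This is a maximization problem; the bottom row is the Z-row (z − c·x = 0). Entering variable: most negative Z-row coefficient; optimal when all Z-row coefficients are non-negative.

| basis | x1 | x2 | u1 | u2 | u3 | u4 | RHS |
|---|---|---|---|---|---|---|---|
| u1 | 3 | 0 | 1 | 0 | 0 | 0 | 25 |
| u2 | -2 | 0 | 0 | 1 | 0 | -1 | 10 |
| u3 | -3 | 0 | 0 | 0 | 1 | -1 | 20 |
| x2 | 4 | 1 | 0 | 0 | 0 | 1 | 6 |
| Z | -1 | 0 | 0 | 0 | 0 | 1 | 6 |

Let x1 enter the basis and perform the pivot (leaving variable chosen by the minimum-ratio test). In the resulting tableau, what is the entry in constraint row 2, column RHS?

Ratio test on column x1 — row 1: 25/3 = 25/3; row 2: entry -2 ≤ 0; row 3: entry -3 ≤ 0; row 4: 6/4 = 3/2. Minimum is 3/2 at row 4 (x2 leaves); pivot element 4.
Divide row 4 by 4; eliminate column x1 from the other rows.
Row 2 update in column RHS: 10 − (-2)·(3/2) = 13.

13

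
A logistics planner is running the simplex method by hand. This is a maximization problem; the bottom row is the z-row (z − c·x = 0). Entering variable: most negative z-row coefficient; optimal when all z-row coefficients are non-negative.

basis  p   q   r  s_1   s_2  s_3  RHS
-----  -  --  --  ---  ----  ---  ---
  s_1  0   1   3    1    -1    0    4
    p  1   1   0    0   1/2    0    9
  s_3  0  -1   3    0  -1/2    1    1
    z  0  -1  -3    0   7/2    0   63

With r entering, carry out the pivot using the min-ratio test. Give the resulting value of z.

Ratio test on column r — row 1: 4/3 = 4/3; row 2: entry 0 ≤ 0; row 3: 1/3 = 1/3. Minimum is 1/3 at row 3 (s_3 leaves); pivot element 3.
Pivot on row 3; the z-row RHS becomes 63 − (-3)·(1/3) = 64.

64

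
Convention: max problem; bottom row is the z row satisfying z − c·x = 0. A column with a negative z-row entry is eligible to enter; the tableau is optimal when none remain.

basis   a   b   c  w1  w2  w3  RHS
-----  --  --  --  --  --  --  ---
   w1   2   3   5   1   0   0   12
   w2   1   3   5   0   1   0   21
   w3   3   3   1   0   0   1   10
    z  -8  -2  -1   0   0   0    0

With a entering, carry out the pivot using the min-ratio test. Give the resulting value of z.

Ratio test on column a — row 1: 12/2 = 6; row 2: 21/1 = 21; row 3: 10/3 = 10/3. Minimum is 10/3 at row 3 (w3 leaves); pivot element 3.
Pivot on row 3; the z-row RHS becomes 0 − (-8)·(10/3) = 80/3.

80/3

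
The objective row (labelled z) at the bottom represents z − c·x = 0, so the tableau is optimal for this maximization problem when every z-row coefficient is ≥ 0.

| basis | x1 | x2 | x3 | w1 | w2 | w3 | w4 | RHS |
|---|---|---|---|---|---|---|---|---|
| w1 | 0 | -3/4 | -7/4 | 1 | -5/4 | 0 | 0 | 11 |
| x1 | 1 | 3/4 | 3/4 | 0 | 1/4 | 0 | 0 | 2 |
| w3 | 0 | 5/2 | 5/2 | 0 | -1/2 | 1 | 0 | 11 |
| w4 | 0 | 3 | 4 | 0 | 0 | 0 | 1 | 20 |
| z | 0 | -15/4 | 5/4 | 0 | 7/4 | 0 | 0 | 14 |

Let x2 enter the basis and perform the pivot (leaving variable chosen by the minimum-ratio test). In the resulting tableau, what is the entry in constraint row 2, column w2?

1/3

Ratio test on column x2 — row 1: entry -3/4 ≤ 0; row 2: 2/(3/4) = 8/3; row 3: 11/(5/2) = 22/5; row 4: 20/3 = 20/3. Minimum is 8/3 at row 2 (x1 leaves); pivot element 3/4.
Divide row 2 by 3/4; eliminate column x2 from the other rows.
In the new row 2, the w2 entry is the old entry divided by the pivot: (1/4)/(3/4) = 1/3.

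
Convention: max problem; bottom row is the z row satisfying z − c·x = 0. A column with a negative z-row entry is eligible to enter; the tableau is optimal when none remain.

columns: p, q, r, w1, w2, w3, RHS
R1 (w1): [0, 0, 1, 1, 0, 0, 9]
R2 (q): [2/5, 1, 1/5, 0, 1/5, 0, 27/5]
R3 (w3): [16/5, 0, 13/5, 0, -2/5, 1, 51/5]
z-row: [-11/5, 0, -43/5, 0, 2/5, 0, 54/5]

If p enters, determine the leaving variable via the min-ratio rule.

Column p entries and ratios — w1: 0 ≤ 0, skip; q: (27/5)/(2/5) = 27/2; w3: (51/5)/(16/5) = 51/16.
Smallest ratio is 51/16 in the row of w3, so w3 leaves.

w3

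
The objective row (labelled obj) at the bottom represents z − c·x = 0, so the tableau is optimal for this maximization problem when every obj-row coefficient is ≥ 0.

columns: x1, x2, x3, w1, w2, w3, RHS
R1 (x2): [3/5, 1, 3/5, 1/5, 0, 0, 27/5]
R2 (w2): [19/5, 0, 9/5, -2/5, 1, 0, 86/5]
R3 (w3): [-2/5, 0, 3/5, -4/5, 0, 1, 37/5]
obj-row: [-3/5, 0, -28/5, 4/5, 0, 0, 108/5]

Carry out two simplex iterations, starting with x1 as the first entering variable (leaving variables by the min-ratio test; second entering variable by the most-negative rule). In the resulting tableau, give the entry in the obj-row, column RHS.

139/2

Ratio test on column x1 — row 1: (27/5)/(3/5) = 9; row 2: (86/5)/(19/5) = 86/19; row 3: entry -2/5 ≤ 0. Minimum is 86/19 at row 2 (w2 leaves); pivot element 19/5.
Divide row 2 by 19/5; eliminate column x1 from the other rows.
Second iteration: most negative obj-row entry is -101/19 in column x3, so x3 enters.
Ratio test on column x3 — row 1: (51/19)/(6/19) = 17/2; row 2: (86/19)/(9/19) = 86/9; row 3: (175/19)/(15/19) = 35/3. Minimum is 17/2 at row 1 (x2 leaves); pivot element 6/19.
Divide row 1 by 6/19; eliminate column x3 from the other rows.
After both pivots, the entry at the obj-row, column RHS is 139/2.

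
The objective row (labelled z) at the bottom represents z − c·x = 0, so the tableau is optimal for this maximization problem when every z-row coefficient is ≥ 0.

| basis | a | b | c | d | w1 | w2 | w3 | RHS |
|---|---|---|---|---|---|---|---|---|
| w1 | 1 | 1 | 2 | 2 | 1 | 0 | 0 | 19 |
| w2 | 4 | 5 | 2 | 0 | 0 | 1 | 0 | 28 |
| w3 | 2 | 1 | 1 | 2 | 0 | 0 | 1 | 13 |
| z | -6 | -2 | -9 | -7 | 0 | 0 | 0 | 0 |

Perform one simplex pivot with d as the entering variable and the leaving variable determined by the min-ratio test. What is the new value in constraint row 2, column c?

Ratio test on column d — row 1: 19/2 = 19/2; row 2: entry 0 ≤ 0; row 3: 13/2 = 13/2. Minimum is 13/2 at row 3 (w3 leaves); pivot element 2.
Divide row 3 by 2; eliminate column d from the other rows.
Row 2 update in column c: 2 − 0·(1/2) = 2.

2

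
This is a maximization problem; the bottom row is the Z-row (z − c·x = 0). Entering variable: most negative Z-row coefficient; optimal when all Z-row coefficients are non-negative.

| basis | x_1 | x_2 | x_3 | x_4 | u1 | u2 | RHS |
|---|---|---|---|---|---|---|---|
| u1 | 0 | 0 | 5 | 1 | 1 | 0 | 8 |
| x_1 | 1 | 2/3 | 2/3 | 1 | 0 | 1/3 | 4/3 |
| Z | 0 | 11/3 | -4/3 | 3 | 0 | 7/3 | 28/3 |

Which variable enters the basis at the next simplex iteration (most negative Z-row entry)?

Negative Z-row entries: x_3: -4/3.
The most negative is -4/3 in column x_3, so x_3 enters.

x_3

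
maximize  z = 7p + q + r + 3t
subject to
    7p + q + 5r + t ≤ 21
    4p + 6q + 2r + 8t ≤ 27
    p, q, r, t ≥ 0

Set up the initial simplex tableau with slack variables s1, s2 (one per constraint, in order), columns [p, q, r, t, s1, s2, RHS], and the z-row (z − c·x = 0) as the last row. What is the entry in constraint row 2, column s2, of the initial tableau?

Slack s2 belongs to constraint 2; its column is the unit vector e_2, so the entry in row 2 is 1.

1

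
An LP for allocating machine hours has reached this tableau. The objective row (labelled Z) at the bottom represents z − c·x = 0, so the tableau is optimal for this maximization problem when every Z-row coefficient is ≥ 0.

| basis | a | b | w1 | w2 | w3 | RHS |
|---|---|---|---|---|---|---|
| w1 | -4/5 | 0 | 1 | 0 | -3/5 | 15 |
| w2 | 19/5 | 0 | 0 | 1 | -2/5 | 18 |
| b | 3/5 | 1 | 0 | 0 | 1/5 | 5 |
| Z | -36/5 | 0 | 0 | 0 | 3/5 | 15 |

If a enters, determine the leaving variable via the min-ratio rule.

w2

Column a entries and ratios — w1: -4/5 ≤ 0, skip; w2: 18/(19/5) = 90/19; b: 5/(3/5) = 25/3.
Smallest ratio is 90/19 in the row of w2, so w2 leaves.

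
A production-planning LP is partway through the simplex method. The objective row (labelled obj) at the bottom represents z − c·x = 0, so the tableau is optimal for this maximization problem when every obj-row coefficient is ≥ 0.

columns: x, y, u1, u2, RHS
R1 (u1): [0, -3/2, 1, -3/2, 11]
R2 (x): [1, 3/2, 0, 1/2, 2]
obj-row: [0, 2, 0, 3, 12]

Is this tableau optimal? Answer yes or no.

yes

Every obj-row coefficient is ≥ 0, so the tableau is optimal.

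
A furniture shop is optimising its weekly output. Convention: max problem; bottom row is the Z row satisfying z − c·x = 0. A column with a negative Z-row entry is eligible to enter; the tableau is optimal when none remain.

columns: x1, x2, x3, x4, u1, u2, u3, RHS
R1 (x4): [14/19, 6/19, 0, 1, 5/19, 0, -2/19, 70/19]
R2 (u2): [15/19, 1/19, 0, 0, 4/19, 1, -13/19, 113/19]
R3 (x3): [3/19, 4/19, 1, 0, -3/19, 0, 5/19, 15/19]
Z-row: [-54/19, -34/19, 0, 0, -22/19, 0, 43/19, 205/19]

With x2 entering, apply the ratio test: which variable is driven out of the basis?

x3

Column x2 entries and ratios — x4: (70/19)/(6/19) = 35/3; u2: (113/19)/(1/19) = 113; x3: (15/19)/(4/19) = 15/4.
Smallest ratio is 15/4 in the row of x3, so x3 leaves.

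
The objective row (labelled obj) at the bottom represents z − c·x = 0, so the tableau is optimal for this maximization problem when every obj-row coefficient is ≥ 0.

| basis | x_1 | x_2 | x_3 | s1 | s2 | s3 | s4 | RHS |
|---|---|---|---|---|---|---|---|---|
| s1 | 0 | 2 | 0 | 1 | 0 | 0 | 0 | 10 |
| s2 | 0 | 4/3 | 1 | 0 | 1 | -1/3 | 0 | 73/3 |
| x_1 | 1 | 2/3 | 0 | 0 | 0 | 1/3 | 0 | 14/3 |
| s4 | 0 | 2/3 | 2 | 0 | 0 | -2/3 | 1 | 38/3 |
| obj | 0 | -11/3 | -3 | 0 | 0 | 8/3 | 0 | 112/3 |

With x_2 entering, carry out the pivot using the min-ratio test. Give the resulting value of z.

167/3

Ratio test on column x_2 — row 1: 10/2 = 5; row 2: (73/3)/(4/3) = 73/4; row 3: (14/3)/(2/3) = 7; row 4: (38/3)/(2/3) = 19. Minimum is 5 at row 1 (s1 leaves); pivot element 2.
Pivot on row 1; the obj-row RHS becomes 112/3 − (-11/3)·5 = 167/3.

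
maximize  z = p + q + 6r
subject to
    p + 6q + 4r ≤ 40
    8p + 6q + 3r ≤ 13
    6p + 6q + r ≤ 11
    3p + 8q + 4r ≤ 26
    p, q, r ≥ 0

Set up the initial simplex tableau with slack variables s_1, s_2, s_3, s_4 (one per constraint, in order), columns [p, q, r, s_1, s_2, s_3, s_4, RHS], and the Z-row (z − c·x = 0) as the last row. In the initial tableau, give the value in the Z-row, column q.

-1

The Z-row carries the negated objective coefficients: the q entry is -1.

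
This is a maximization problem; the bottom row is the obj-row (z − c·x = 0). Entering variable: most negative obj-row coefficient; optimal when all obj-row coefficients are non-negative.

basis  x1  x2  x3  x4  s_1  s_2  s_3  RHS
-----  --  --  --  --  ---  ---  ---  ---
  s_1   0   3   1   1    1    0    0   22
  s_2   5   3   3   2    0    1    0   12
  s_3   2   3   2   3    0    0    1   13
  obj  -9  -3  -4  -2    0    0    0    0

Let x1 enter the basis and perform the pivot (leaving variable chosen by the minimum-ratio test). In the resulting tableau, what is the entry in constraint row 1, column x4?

1

Ratio test on column x1 — row 1: entry 0 ≤ 0; row 2: 12/5 = 12/5; row 3: 13/2 = 13/2. Minimum is 12/5 at row 2 (s_2 leaves); pivot element 5.
Divide row 2 by 5; eliminate column x1 from the other rows.
Row 1 update in column x4: 1 − 0·(2/5) = 1.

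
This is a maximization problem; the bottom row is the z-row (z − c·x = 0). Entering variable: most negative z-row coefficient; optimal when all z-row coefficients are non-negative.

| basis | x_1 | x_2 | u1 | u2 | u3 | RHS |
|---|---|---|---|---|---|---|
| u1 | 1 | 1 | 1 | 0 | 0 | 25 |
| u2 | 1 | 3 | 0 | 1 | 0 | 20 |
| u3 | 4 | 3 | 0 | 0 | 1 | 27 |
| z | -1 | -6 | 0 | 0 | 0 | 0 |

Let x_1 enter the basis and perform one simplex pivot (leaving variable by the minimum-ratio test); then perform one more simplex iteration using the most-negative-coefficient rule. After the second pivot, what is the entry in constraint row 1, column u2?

-1/9

Ratio test on column x_1 — row 1: 25/1 = 25; row 2: 20/1 = 20; row 3: 27/4 = 27/4. Minimum is 27/4 at row 3 (u3 leaves); pivot element 4.
Divide row 3 by 4; eliminate column x_1 from the other rows.
Second iteration: most negative z-row entry is -21/4 in column x_2, so x_2 enters.
Ratio test on column x_2 — row 1: (73/4)/(1/4) = 73; row 2: (53/4)/(9/4) = 53/9; row 3: (27/4)/(3/4) = 9. Minimum is 53/9 at row 2 (u2 leaves); pivot element 9/4.
Divide row 2 by 9/4; eliminate column x_2 from the other rows.
After both pivots, the entry at constraint row 1, column u2 is -1/9.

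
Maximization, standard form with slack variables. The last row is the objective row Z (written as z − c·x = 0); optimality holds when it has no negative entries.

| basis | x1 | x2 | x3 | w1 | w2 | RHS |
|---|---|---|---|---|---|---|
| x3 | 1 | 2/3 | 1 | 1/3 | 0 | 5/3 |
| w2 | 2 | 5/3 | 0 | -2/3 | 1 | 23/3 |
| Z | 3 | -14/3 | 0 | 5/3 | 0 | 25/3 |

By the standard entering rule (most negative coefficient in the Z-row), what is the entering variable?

Negative Z-row entries: x2: -14/3.
The most negative is -14/3 in column x2, so x2 enters.

x2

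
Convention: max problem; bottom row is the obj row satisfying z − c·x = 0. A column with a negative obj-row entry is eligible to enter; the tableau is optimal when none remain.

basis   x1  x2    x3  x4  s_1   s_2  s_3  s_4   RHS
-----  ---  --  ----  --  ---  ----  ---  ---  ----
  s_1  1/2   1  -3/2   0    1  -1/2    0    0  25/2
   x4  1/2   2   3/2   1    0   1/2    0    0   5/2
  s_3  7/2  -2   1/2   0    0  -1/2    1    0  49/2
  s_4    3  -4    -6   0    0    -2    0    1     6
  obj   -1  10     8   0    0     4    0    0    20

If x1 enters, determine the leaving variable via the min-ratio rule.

Column x1 entries and ratios — s_1: (25/2)/(1/2) = 25; x4: (5/2)/(1/2) = 5; s_3: (49/2)/(7/2) = 7; s_4: 6/3 = 2.
Smallest ratio is 2 in the row of s_4, so s_4 leaves.

s_4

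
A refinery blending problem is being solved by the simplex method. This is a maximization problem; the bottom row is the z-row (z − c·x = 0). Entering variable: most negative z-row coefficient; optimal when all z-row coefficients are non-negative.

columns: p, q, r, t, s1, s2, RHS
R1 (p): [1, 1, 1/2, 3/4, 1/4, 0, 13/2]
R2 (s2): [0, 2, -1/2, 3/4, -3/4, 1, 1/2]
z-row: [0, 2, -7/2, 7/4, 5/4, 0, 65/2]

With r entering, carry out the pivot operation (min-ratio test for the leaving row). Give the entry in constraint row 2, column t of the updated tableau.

Ratio test on column r — row 1: (13/2)/(1/2) = 13; row 2: entry -1/2 ≤ 0. Minimum is 13 at row 1 (p leaves); pivot element 1/2.
Divide row 1 by 1/2; eliminate column r from the other rows.
Row 2 update in column t: 3/4 − (-1/2)·(3/2) = 3/2.

3/2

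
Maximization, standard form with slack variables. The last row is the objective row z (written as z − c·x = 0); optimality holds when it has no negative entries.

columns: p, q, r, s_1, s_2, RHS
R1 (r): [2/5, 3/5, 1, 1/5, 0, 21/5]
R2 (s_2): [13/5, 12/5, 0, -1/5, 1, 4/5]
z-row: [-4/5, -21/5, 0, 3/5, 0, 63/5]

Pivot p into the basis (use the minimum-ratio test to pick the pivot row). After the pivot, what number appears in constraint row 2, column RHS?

4/13

Ratio test on column p — row 1: (21/5)/(2/5) = 21/2; row 2: (4/5)/(13/5) = 4/13. Minimum is 4/13 at row 2 (s_2 leaves); pivot element 13/5.
Divide row 2 by 13/5; eliminate column p from the other rows.
In the new row 2, the RHS entry is the old entry divided by the pivot: (4/5)/(13/5) = 4/13.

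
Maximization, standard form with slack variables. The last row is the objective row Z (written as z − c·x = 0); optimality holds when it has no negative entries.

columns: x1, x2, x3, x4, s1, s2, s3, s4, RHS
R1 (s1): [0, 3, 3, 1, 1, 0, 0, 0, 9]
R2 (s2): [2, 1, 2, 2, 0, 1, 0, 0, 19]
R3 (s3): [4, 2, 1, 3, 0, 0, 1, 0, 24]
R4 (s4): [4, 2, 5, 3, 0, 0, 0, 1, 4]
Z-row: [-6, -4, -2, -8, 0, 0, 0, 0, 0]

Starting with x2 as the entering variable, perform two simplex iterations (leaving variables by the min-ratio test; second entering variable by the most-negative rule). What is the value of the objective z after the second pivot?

Ratio test on column x2 — row 1: 9/3 = 3; row 2: 19/1 = 19; row 3: 24/2 = 12; row 4: 4/2 = 2. Minimum is 2 at row 4 (s4 leaves); pivot element 2.
Pivot on row 4; the Z-row RHS becomes 0 − (-4)·2 = 8.
Next entering variable (most negative Z-row entry -2): x4.
Ratio test on column x4 — row 1: entry -7/2 ≤ 0; row 2: 17/(1/2) = 34; row 3: entry 0 ≤ 0; row 4: 2/(3/2) = 4/3. Minimum is 4/3 at row 4 (x2 leaves); pivot element 3/2.
After the second pivot the Z-row RHS is 8 − (-2)·(4/3) = 32/3.

32/3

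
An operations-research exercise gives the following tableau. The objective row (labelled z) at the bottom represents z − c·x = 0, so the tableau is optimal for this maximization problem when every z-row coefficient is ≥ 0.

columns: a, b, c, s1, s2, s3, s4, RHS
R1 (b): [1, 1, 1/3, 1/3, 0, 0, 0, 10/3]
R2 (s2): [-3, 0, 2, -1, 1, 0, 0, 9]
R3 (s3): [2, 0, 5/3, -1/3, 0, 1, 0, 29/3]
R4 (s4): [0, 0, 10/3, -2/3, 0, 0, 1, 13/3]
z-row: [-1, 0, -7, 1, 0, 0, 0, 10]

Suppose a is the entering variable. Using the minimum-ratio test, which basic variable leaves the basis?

Column a entries and ratios — b: (10/3)/1 = 10/3; s2: -3 ≤ 0, skip; s3: (29/3)/2 = 29/6; s4: 0 ≤ 0, skip.
Smallest ratio is 10/3 in the row of b, so b leaves.

b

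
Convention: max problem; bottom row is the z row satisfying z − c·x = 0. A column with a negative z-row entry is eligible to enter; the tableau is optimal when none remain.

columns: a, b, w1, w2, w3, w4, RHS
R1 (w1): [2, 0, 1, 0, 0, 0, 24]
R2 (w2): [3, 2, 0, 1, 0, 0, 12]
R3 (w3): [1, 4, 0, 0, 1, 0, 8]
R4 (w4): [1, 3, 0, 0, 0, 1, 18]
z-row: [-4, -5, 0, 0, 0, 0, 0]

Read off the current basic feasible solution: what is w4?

18

w4 is basic (row 4); its value is the RHS of that row, 18.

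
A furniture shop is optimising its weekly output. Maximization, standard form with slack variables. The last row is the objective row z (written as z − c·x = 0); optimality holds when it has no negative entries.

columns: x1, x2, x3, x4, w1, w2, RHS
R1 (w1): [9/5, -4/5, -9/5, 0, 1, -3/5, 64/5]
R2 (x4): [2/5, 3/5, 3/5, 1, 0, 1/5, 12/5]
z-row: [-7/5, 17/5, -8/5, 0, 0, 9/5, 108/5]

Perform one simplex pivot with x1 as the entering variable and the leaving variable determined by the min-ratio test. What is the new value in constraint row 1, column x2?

-7/2

Ratio test on column x1 — row 1: (64/5)/(9/5) = 64/9; row 2: (12/5)/(2/5) = 6. Minimum is 6 at row 2 (x4 leaves); pivot element 2/5.
Divide row 2 by 2/5; eliminate column x1 from the other rows.
Row 1 update in column x2: -4/5 − (9/5)·(3/2) = -7/2.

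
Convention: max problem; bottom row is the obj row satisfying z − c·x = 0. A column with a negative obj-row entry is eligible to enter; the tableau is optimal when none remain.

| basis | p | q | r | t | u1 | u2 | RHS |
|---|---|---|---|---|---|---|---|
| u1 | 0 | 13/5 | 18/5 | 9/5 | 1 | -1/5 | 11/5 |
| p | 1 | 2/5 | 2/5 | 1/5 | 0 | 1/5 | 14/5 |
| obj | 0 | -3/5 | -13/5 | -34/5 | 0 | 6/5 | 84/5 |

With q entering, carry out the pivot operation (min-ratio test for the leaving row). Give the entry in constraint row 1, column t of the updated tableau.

Ratio test on column q — row 1: (11/5)/(13/5) = 11/13; row 2: (14/5)/(2/5) = 7. Minimum is 11/13 at row 1 (u1 leaves); pivot element 13/5.
Divide row 1 by 13/5; eliminate column q from the other rows.
In the new row 1, the t entry is the old entry divided by the pivot: (9/5)/(13/5) = 9/13.

9/13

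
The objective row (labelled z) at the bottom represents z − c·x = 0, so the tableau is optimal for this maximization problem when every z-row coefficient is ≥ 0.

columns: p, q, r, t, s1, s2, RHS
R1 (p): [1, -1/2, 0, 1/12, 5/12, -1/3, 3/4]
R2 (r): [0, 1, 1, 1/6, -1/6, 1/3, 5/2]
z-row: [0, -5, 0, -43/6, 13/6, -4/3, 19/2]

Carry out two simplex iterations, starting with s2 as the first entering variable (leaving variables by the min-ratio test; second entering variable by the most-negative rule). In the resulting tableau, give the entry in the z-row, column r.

Ratio test on column s2 — row 1: entry -1/3 ≤ 0; row 2: (5/2)/(1/3) = 15/2. Minimum is 15/2 at row 2 (r leaves); pivot element 1/3.
Divide row 2 by 1/3; eliminate column s2 from the other rows.
Second iteration: most negative z-row entry is -13/2 in column t, so t enters.
Ratio test on column t — row 1: (13/4)/(1/4) = 13; row 2: (15/2)/(1/2) = 15. Minimum is 13 at row 1 (p leaves); pivot element 1/4.
Divide row 1 by 1/4; eliminate column t from the other rows.
After both pivots, the entry at the z-row, column r is 30.

30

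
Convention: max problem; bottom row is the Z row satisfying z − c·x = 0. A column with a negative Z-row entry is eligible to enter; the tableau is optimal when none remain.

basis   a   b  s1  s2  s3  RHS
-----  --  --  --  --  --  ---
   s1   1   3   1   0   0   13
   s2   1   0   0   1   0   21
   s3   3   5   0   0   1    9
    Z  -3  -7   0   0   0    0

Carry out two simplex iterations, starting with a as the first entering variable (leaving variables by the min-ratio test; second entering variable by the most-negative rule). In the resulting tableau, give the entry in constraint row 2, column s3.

0

Ratio test on column a — row 1: 13/1 = 13; row 2: 21/1 = 21; row 3: 9/3 = 3. Minimum is 3 at row 3 (s3 leaves); pivot element 3.
Divide row 3 by 3; eliminate column a from the other rows.
Second iteration: most negative Z-row entry is -2 in column b, so b enters.
Ratio test on column b — row 1: 10/(4/3) = 15/2; row 2: entry -5/3 ≤ 0; row 3: 3/(5/3) = 9/5. Minimum is 9/5 at row 3 (a leaves); pivot element 5/3.
Divide row 3 by 5/3; eliminate column b from the other rows.
After both pivots, the entry at constraint row 2, column s3 is 0.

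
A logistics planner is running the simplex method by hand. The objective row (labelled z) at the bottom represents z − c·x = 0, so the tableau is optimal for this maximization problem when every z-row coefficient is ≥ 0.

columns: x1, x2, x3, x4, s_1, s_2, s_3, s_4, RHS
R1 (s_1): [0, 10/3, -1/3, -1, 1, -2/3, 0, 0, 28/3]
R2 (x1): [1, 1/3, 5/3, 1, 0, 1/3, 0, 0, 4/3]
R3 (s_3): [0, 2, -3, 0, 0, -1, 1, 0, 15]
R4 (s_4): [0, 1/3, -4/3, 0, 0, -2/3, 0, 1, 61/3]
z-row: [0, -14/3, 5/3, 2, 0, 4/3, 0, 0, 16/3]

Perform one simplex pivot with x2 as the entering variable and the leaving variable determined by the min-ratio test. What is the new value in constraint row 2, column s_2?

2/5

Ratio test on column x2 — row 1: (28/3)/(10/3) = 14/5; row 2: (4/3)/(1/3) = 4; row 3: 15/2 = 15/2; row 4: (61/3)/(1/3) = 61. Minimum is 14/5 at row 1 (s_1 leaves); pivot element 10/3.
Divide row 1 by 10/3; eliminate column x2 from the other rows.
Row 2 update in column s_2: 1/3 − (1/3)·(-1/5) = 2/5.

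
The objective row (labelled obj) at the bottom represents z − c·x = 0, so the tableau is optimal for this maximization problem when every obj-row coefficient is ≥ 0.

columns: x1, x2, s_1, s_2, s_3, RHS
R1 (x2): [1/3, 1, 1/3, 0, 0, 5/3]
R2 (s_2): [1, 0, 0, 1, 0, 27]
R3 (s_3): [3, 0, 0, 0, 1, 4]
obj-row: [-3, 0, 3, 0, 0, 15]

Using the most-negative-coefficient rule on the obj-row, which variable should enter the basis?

Negative obj-row entries: x1: -3.
The most negative is -3 in column x1, so x1 enters.

x1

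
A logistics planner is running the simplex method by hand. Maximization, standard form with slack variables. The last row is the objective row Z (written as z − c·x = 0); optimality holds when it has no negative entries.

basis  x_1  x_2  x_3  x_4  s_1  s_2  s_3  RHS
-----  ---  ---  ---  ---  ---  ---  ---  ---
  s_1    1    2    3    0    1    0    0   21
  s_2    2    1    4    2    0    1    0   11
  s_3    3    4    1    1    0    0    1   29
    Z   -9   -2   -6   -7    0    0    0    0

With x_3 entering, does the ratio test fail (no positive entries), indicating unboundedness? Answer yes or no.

Column x_3 has positive entries in row(s) 1, 2, 3, so the ratio test bounds it — not unbounded.

no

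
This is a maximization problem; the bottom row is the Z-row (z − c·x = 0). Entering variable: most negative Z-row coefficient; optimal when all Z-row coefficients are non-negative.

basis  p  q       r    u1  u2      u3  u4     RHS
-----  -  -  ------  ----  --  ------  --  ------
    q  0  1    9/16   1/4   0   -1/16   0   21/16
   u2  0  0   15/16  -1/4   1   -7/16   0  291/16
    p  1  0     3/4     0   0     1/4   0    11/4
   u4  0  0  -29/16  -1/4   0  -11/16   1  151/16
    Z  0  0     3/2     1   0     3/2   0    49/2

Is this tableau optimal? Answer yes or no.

yes

Every Z-row coefficient is ≥ 0, so the tableau is optimal.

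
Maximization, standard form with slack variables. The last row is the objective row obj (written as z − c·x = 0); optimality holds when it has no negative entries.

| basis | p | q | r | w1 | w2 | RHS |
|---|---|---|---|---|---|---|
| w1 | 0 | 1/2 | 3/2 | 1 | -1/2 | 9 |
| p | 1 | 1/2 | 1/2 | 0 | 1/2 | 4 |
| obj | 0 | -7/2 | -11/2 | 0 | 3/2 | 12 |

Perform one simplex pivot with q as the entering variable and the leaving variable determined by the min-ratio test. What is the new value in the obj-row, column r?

Ratio test on column q — row 1: 9/(1/2) = 18; row 2: 4/(1/2) = 8. Minimum is 8 at row 2 (p leaves); pivot element 1/2.
Divide row 2 by 1/2; eliminate column q from the other rows.
obj-row update in column r: -11/2 − (-7/2)·1 = -2.

-2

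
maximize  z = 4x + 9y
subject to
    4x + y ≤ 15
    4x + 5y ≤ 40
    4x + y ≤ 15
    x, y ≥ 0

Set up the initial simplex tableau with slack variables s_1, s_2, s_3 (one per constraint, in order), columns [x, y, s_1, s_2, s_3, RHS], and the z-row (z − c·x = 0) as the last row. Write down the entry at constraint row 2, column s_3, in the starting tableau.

Slack s_3 belongs to constraint 3; its column is the unit vector e_3, so the entry in row 2 is 0.

0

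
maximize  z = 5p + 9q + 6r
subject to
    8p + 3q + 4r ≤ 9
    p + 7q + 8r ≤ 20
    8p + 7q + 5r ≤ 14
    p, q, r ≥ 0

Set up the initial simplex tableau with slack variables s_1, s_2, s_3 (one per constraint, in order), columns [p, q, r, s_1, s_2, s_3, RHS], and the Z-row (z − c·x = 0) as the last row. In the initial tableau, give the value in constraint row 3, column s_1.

0

Slack s_1 belongs to constraint 1; its column is the unit vector e_1, so the entry in row 3 is 0.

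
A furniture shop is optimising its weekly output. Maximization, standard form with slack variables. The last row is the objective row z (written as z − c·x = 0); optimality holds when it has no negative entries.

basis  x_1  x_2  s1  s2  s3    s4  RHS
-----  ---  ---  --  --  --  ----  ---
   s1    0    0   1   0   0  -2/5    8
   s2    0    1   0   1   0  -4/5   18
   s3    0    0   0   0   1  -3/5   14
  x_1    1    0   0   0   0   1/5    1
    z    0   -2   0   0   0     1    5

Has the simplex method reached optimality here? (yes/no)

no

The z-row has a negative entry -2 in column x_2, so it is not optimal.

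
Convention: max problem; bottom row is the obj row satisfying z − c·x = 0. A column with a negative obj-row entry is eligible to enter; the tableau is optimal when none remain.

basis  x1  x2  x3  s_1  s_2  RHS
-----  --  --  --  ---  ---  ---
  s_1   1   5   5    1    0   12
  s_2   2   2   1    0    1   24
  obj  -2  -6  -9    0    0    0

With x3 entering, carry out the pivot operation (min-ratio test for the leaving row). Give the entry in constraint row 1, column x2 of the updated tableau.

Ratio test on column x3 — row 1: 12/5 = 12/5; row 2: 24/1 = 24. Minimum is 12/5 at row 1 (s_1 leaves); pivot element 5.
Divide row 1 by 5; eliminate column x3 from the other rows.
In the new row 1, the x2 entry is the old entry divided by the pivot: 5/5 = 1.

1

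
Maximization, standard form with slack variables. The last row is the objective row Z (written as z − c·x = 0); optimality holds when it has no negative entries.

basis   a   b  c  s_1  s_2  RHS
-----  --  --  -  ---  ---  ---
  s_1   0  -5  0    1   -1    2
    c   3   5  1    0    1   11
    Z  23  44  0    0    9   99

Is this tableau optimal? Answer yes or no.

yes

Every Z-row coefficient is ≥ 0, so the tableau is optimal.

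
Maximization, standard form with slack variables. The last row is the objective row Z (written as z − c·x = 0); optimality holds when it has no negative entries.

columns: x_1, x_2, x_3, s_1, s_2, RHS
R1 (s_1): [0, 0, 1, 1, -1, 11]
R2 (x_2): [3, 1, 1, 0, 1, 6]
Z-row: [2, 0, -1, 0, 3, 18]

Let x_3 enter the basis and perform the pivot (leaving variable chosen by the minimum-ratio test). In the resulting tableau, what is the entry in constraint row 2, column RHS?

Ratio test on column x_3 — row 1: 11/1 = 11; row 2: 6/1 = 6. Minimum is 6 at row 2 (x_2 leaves); pivot element 1.
Divide row 2 by 1; eliminate column x_3 from the other rows.
In the new row 2, the RHS entry is the old entry divided by the pivot: 6/1 = 6.

6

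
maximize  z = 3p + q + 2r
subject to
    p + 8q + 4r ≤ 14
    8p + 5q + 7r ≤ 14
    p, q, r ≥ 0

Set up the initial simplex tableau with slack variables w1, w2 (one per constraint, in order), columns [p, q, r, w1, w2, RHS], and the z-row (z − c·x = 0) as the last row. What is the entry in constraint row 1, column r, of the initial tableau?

4

Constraint 1 has coefficient 4 on r.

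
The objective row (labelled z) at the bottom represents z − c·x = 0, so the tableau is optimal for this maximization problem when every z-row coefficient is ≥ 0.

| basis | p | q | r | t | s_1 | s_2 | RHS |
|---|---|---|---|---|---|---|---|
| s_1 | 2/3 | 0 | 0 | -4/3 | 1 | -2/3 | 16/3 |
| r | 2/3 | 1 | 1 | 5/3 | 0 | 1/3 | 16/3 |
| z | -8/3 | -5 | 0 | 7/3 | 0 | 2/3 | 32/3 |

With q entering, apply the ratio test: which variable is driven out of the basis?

Column q entries and ratios — s_1: 0 ≤ 0, skip; r: (16/3)/1 = 16/3.
Smallest ratio is 16/3 in the row of r, so r leaves.

r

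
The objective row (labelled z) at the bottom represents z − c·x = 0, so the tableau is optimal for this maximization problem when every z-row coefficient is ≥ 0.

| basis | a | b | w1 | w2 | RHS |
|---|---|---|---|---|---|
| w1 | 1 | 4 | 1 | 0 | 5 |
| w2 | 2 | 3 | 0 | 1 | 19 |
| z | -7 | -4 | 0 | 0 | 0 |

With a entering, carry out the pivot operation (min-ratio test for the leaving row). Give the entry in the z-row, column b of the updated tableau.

Ratio test on column a — row 1: 5/1 = 5; row 2: 19/2 = 19/2. Minimum is 5 at row 1 (w1 leaves); pivot element 1.
Divide row 1 by 1; eliminate column a from the other rows.
z-row update in column b: -4 − (-7)·4 = 24.

24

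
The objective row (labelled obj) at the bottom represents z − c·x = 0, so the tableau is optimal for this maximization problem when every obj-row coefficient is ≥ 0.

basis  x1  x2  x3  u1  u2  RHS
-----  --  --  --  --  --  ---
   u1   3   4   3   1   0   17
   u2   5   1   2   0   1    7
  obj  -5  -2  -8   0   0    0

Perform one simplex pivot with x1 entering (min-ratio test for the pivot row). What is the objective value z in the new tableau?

Ratio test on column x1 — row 1: 17/3 = 17/3; row 2: 7/5 = 7/5. Minimum is 7/5 at row 2 (u2 leaves); pivot element 5.
Pivot on row 2; the obj-row RHS becomes 0 − (-5)·(7/5) = 7.

7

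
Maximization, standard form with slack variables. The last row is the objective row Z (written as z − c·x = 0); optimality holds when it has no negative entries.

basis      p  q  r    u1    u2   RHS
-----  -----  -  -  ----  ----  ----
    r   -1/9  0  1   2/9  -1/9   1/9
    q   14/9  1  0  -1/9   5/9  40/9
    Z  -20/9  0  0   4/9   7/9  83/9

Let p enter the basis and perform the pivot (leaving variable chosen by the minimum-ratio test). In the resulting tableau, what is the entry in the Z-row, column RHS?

109/7

Ratio test on column p — row 1: entry -1/9 ≤ 0; row 2: (40/9)/(14/9) = 20/7. Minimum is 20/7 at row 2 (q leaves); pivot element 14/9.
Divide row 2 by 14/9; eliminate column p from the other rows.
Z-row update in column RHS: 83/9 − (-20/9)·(20/7) = 109/7.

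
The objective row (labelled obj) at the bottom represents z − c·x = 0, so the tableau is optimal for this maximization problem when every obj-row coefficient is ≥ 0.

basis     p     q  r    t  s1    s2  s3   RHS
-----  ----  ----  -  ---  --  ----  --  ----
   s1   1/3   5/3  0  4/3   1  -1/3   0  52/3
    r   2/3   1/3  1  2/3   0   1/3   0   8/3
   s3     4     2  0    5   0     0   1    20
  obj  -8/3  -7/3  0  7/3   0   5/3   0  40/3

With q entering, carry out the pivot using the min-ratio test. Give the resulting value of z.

32

Ratio test on column q — row 1: (52/3)/(5/3) = 52/5; row 2: (8/3)/(1/3) = 8; row 3: 20/2 = 10. Minimum is 8 at row 2 (r leaves); pivot element 1/3.
Pivot on row 2; the obj-row RHS becomes 40/3 − (-7/3)·8 = 32.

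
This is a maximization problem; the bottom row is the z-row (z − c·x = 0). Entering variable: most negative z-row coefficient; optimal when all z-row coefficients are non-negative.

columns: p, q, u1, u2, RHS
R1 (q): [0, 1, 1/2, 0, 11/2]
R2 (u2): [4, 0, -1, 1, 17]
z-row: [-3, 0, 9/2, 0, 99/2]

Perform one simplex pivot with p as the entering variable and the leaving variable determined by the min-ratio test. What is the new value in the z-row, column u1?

Ratio test on column p — row 1: entry 0 ≤ 0; row 2: 17/4 = 17/4. Minimum is 17/4 at row 2 (u2 leaves); pivot element 4.
Divide row 2 by 4; eliminate column p from the other rows.
z-row update in column u1: 9/2 − (-3)·(-1/4) = 15/4.

15/4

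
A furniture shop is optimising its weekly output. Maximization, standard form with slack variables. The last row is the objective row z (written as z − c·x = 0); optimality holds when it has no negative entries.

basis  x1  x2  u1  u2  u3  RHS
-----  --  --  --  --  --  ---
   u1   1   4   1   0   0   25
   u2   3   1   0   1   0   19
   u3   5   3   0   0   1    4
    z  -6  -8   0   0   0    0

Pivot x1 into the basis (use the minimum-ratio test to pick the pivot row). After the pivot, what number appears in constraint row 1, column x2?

17/5

Ratio test on column x1 — row 1: 25/1 = 25; row 2: 19/3 = 19/3; row 3: 4/5 = 4/5. Minimum is 4/5 at row 3 (u3 leaves); pivot element 5.
Divide row 3 by 5; eliminate column x1 from the other rows.
Row 1 update in column x2: 4 − 1·(3/5) = 17/5.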